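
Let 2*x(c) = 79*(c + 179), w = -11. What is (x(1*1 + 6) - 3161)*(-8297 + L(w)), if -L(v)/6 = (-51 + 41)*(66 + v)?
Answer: -20917442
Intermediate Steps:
L(v) = 3960 + 60*v (L(v) = -6*(-51 + 41)*(66 + v) = -(-60)*(66 + v) = -6*(-660 - 10*v) = 3960 + 60*v)
x(c) = 14141/2 + 79*c/2 (x(c) = (79*(c + 179))/2 = (79*(179 + c))/2 = (14141 + 79*c)/2 = 14141/2 + 79*c/2)
(x(1*1 + 6) - 3161)*(-8297 + L(w)) = ((14141/2 + 79*(1*1 + 6)/2) - 3161)*(-8297 + (3960 + 60*(-11))) = ((14141/2 + 79*(1 + 6)/2) - 3161)*(-8297 + (3960 - 660)) = ((14141/2 + (79/2)*7) - 3161)*(-8297 + 3300) = ((14141/2 + 553/2) - 3161)*(-4997) = (7347 - 3161)*(-4997) = 4186*(-4997) = -20917442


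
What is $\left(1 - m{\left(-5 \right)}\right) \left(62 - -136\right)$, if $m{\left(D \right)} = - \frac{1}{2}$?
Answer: $297$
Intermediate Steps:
$m{\left(D \right)} = - \frac{1}{2}$ ($m{\left(D \right)} = \left(-1\right) \frac{1}{2} = - \frac{1}{2}$)
$\left(1 - m{\left(-5 \right)}\right) \left(62 - -136\right) = \left(1 - - \frac{1}{2}\right) \left(62 - -136\right) = \left(1 + \frac{1}{2}\right) \left(62 + 136\right) = \frac{3}{2} \cdot 198 = 297$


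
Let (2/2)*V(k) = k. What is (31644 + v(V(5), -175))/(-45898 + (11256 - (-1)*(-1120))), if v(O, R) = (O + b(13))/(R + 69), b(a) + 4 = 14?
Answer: -3354249/3790772 ≈ -0.88485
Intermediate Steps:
V(k) = k
b(a) = 10 (b(a) = -4 + 14 = 10)
v(O, R) = (10 + O)/(69 + R) (v(O, R) = (O + 10)/(R + 69) = (10 + O)/(69 + R))
(31644 + v(V(5), -175))/(-45898 + (11256 - (-1)*(-1120))) = (31644 + (10 + 5)/(69 - 175))/(-45898 + (11256 - (-1)*(-1120))) = (31644 + 15/(-106))/(-45898 + (11256 - 1*1120)) = (31644 - 1/106*15)/(-45898 + (11256 - 1120)) = (31644 - 15/106)/(-45898 + 10136) = (3354249/106)/(-35762) = (3354249/106)*(-1/35762) = -3354249/3790772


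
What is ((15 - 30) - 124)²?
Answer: 19321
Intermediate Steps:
((15 - 30) - 124)² = (-15 - 124)² = (-139)² = 19321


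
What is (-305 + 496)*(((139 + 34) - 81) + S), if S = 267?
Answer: 68569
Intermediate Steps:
(-305 + 496)*(((139 + 34) - 81) + S) = (-305 + 496)*(((139 + 34) - 81) + 267) = 191*((173 - 81) + 267) = 191*(92 + 267) = 191*359 = 68569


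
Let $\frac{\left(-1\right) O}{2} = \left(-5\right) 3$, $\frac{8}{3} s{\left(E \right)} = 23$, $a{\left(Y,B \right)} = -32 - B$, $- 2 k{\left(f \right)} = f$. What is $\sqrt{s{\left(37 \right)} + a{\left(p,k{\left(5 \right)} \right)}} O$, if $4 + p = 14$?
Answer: $\frac{15 i \sqrt{334}}{2} \approx 137.07 i$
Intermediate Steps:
$k{\left(f \right)} = - \frac{f}{2}$
$p = 10$ ($p = -4 + 14 = 10$)
$s{\left(E \right)} = \frac{69}{8}$ ($s{\left(E \right)} = \frac{3}{8} \cdot 23 = \frac{69}{8}$)
$O = 30$ ($O = - 2 \left(\left(-5\right) 3\right) = \left(-2\right) \left(-15\right) = 30$)
$\sqrt{s{\left(37 \right)} + a{\left(p,k{\left(5 \right)} \right)}} O = \sqrt{\frac{69}{8} - \left(32 - \frac{5}{2}\right)} 30 = \sqrt{\frac{69}{8} - \frac{59}{2}} \cdot 30 = \sqrt{- \frac{167}{8}} \cdot 30 = \frac{i \sqrt{334}}{4} \cdot 30 = \frac{15 i \sqrt{334}}{2}$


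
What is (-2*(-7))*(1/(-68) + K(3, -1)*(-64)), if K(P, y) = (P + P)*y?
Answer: 182777/34 ≈ 5375.8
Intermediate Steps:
K(P, y) = 2*P*y (K(P, y) = (2*P)*y = 2*P*y)
(-2*(-7))*(1/(-68) + K(3, -1)*(-64)) = (-2*(-7))*(1/(-68) + (2*3*(-1))*(-64)) = 14*(-1/68 - 6*(-64)) = 14*(-1/68 + 384) = 14*(26111/68) = 182777/34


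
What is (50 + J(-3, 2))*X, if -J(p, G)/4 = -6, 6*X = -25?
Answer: -925/3 ≈ -308.33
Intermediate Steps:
X = -25/6 (X = (⅙)*(-25) = -25/6 ≈ -4.1667)
J(p, G) = 24 (J(p, G) = -4*(-6) = 24)
(50 + J(-3, 2))*X = (50 + 24)*(-25/6) = 74*(-25/6) = -925/3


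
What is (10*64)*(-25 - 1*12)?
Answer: -23680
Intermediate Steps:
(10*64)*(-25 - 1*12) = 640*(-25 - 12) = 640*(-37) = -23680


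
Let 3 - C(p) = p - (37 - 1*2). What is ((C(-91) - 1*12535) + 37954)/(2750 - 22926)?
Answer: -6387/5044 ≈ -1.2663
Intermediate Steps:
C(p) = 38 - p (C(p) = 3 - (p - (37 - 1*2)) = 3 - (p - (37 - 2)) = 3 - (p - 1*35) = 3 - (p - 35) = 3 - (-35 + p) = 3 + (35 - p) = 38 - p)
((C(-91) - 1*12535) + 37954)/(2750 - 22926) = (((38 - 1*(-91)) - 1*12535) + 37954)/(2750 - 22926) = (((38 + 91) - 12535) + 37954)/(-20176) = ((129 - 12535) + 37954)*(-1/20176) = (-12406 + 37954)*(-1/20176) = 25548*(-1/20176) = -6387/5044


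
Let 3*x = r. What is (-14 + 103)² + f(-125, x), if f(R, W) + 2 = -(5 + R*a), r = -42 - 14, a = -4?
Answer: 7414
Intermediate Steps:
r = -56
x = -56/3 (x = (⅓)*(-56) = -56/3 ≈ -18.667)
f(R, W) = -7 + 4*R (f(R, W) = -2 - (5 + R*(-4)) = -2 - (5 - 4*R) = -2 + (-5 + 4*R) = -7 + 4*R)
(-14 + 103)² + f(-125, x) = (-14 + 103)² + (-7 + 4*(-125)) = 89² + (-7 - 500) = 7921 - 507 = 7414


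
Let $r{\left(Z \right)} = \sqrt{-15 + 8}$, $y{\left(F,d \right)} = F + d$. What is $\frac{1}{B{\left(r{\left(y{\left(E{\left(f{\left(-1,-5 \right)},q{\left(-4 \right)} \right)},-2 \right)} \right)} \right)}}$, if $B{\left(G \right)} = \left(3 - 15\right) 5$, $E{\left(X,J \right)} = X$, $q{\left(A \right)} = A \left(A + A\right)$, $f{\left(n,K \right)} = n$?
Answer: $- \frac{1}{60} \approx -0.016667$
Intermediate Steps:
$q{\left(A \right)} = 2 A^{2}$ ($q{\left(A \right)} = A 2 A = 2 A^{2}$)
$r{\left(Z \right)} = i \sqrt{7}$ ($r{\left(Z \right)} = \sqrt{-7} = i \sqrt{7}$)
$B{\left(G \right)} = -60$ ($B{\left(G \right)} = \left(-12\right) 5 = -60$)
$\frac{1}{B{\left(r{\left(y{\left(E{\left(f{\left(-1,-5 \right)},q{\left(-4 \right)} \right)},-2 \right)} \right)} \right)}} = \frac{1}{-60} = - \frac{1}{60}$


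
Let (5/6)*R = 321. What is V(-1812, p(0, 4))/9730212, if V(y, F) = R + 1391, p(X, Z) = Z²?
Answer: 8881/48651060 ≈ 0.00018254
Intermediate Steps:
R = 1926/5 (R = (6/5)*321 = 1926/5 ≈ 385.20)
V(y, F) = 8881/5 (V(y, F) = 1926/5 + 1391 = 8881/5)
V(-1812, p(0, 4))/9730212 = (8881/5)/9730212 = (8881/5)*(1/9730212) = 8881/48651060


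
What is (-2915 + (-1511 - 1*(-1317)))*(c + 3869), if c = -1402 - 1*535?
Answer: -6006588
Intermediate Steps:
c = -1937 (c = -1402 - 535 = -1937)
(-2915 + (-1511 - 1*(-1317)))*(c + 3869) = (-2915 + (-1511 - 1*(-1317)))*(-1937 + 3869) = (-2915 + (-1511 + 1317))*1932 = (-2915 - 194)*1932 = -3109*1932 = -6006588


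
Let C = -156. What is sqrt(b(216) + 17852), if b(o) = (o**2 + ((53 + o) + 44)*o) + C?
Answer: 2*sqrt(32990) ≈ 363.26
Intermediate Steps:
b(o) = -156 + o**2 + o*(97 + o) (b(o) = (o**2 + ((53 + o) + 44)*o) - 156 = (o**2 + (97 + o)*o) - 156 = (o**2 + o*(97 + o)) - 156 = -156 + o**2 + o*(97 + o))
sqrt(b(216) + 17852) = sqrt((-156 + 2*216**2 + 97*216) + 17852) = sqrt((-156 + 2*46656 + 20952) + 17852) = sqrt((-156 + 93312 + 20952) + 17852) = sqrt(114108 + 17852) = sqrt(131960) = 2*sqrt(32990)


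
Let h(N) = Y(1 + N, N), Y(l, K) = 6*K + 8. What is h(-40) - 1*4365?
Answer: -4597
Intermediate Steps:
Y(l, K) = 8 + 6*K
h(N) = 8 + 6*N
h(-40) - 1*4365 = (8 + 6*(-40)) - 1*4365 = (8 - 240) - 4365 = -232 - 4365 = -4597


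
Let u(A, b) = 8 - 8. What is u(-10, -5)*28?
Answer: 0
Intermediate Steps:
u(A, b) = 0
u(-10, -5)*28 = 0*28 = 0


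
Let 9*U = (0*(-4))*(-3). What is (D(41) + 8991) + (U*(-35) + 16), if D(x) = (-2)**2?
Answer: 9011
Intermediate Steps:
D(x) = 4
U = 0 (U = ((0*(-4))*(-3))/9 = (0*(-3))/9 = (1/9)*0 = 0)
(D(41) + 8991) + (U*(-35) + 16) = (4 + 8991) + (0*(-35) + 16) = 8995 + (0 + 16) = 8995 + 16 = 9011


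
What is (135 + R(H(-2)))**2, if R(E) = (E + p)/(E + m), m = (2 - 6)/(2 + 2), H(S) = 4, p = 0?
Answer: 167281/9 ≈ 18587.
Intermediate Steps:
m = -1 (m = -4/4 = -4*1/4 = -1)
R(E) = E/(-1 + E) (R(E) = (E + 0)/(E - 1) = E/(-1 + E))
(135 + R(H(-2)))**2 = (135 + 4/(-1 + 4))**2 = (135 + 4/3)**2 = (409/3)**2 = 167281/9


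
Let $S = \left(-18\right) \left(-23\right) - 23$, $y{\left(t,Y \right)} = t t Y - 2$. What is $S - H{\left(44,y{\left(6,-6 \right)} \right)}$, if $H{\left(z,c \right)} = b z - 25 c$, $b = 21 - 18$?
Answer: $-5191$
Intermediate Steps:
$b = 3$
$y{\left(t,Y \right)} = -2 + Y t^{2}$ ($y{\left(t,Y \right)} = t^{2} Y - 2 = Y t^{2} - 2 = -2 + Y t^{2}$)
$S = 391$ ($S = 414 - 23 = 391$)
$H{\left(z,c \right)} = - 25 c + 3 z$ ($H{\left(z,c \right)} = 3 z - 25 c = - 25 c + 3 z$)
$S - H{\left(44,y{\left(6,-6 \right)} \right)} = 391 - \left(- 25 \left(-2 - 6 \cdot 6^{2}\right) + 3 \cdot 44\right) = 391 - \left(- 25 \left(-2 - 216\right) + 132\right) = 391 - \left(\left(-25\right) \left(-218\right) + 132\right) = 391 - \left(5450 + 132\right) = 391 - 5582 = -5191$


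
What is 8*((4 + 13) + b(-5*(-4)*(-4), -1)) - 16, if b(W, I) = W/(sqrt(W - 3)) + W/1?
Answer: -520 + 640*I*sqrt(83)/83 ≈ -520.0 + 70.249*I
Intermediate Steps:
b(W, I) = W + W/sqrt(-3 + W) (b(W, I) = W/(sqrt(-3 + W)) + W*1 = W/sqrt(-3 + W) + W = W + W/sqrt(-3 + W))
8*((4 + 13) + b(-5*(-4)*(-4), -1)) - 16 = 8*((4 + 13) + (-5*(-4)*(-4) + (-5*(-4)*(-4))/sqrt(-3 - 5*(-4)*(-4)))) - 16 = 8*(17 + (20*(-4) + (20*(-4))/sqrt(-3 + 20*(-4)))) - 16 = 8*(17 + (-80 - 80/sqrt(-3 - 80))) - 16 = 8*(17 + (-80 - (-80)*I*sqrt(83)/83)) - 16 = 8*(17 + (-80 + 80*I*sqrt(83)/83)) - 16 = 8*(-63 + 80*I*sqrt(83)/83) - 16 = (-504 + 640*I*sqrt(83)/83) - 16 = -520 + 640*I*sqrt(83)/83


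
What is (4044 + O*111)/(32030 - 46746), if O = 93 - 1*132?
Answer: 285/14716 ≈ 0.019367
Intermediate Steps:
O = -39 (O = 93 - 132 = -39)
(4044 + O*111)/(32030 - 46746) = (4044 - 39*111)/(32030 - 46746) = (4044 - 4329)/(-14716) = -285*(-1/14716) = 285/14716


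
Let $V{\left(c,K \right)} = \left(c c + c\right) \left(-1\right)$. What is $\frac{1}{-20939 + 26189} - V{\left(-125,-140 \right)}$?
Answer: $\frac{81375001}{5250} \approx 15500.0$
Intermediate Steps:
$V{\left(c,K \right)} = - c - c^{2}$ ($V{\left(c,K \right)} = \left(c^{2} + c\right) \left(-1\right) = \left(c + c^{2}\right) \left(-1\right) = - c - c^{2}$)
$\frac{1}{-20939 + 26189} - V{\left(-125,-140 \right)} = \frac{1}{-20939 + 26189} - \left(-1\right) \left(-125\right) \left(1 - 125\right) = \frac{1}{5250} - \left(-1\right) \left(-125\right) \left(-124\right) = \frac{1}{5250} - -15500 = \frac{1}{5250} + 15500 = \frac{81375001}{5250}$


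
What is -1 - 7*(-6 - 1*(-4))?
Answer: 13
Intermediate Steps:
-1 - 7*(-6 - 1*(-4)) = -1 - 7*(-6 + 4) = -1 - 7*(-2) = -1 + 14 = 13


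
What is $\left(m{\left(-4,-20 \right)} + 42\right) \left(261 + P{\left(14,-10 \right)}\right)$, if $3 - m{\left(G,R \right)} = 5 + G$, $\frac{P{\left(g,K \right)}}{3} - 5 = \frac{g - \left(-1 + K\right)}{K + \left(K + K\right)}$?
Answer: $12034$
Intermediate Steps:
$P{\left(g,K \right)} = 15 + \frac{1 + g - K}{K}$ ($P{\left(g,K \right)} = 15 + 3 \frac{g - \left(-1 + K\right)}{K + \left(K + K\right)} = 15 + 3 \frac{1 + g - K}{K + 2 K} = 15 + 3 \frac{1 + g - K}{3 K} = 15 + \frac{1 + g - K}{K}$)
$m{\left(G,R \right)} = -2 - G$ ($m{\left(G,R \right)} = 3 - \left(5 + G\right) = -2 - G$)
$\left(m{\left(-4,-20 \right)} + 42\right) \left(261 + P{\left(14,-10 \right)}\right) = \left(\left(-2 - -4\right) + 42\right) \left(261 + \frac{1 + 14 + 14 \left(-10\right)}{-10}\right) = \left(\left(-2 + 4\right) + 42\right) \left(261 - \frac{1 + 14 - 140}{10}\right) = \left(2 + 42\right) \left(261 - - \frac{25}{2}\right) = 44 \left(261 + \frac{25}{2}\right) = 44 \cdot \frac{547}{2} = 12034$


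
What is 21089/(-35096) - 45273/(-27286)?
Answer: 506733377/478814728 ≈ 1.0583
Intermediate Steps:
21089/(-35096) - 45273/(-27286) = 21089*(-1/35096) - 45273*(-1/27286) = -21089/35096 + 45273/27286 = 506733377/478814728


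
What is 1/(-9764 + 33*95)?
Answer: -1/6629 ≈ -0.00015085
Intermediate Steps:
1/(-9764 + 33*95) = 1/(-9764 + 3135) = 1/(-6629) = -1/6629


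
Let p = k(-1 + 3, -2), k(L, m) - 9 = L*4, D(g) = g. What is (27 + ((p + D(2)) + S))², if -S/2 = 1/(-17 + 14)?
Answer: 19600/9 ≈ 2177.8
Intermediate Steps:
k(L, m) = 9 + 4*L (k(L, m) = 9 + L*4 = 9 + 4*L)
S = ⅔ (S = -2/(-17 + 14) = -2/(-3) = -2*(-⅓) = ⅔ ≈ 0.66667)
p = 17 (p = 9 + 4*(-1 + 3) = 9 + 4*2 = 9 + 8 = 17)
(27 + ((p + D(2)) + S))² = (27 + ((17 + 2) + ⅔))² = (27 + (19 + ⅔))² = (27 + 59/3)² = (140/3)² = 19600/9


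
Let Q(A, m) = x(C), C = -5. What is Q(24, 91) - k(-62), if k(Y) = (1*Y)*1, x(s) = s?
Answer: 57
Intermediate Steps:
Q(A, m) = -5
k(Y) = Y (k(Y) = Y*1 = Y)
Q(24, 91) - k(-62) = -5 - 1*(-62) = -5 + 62 = 57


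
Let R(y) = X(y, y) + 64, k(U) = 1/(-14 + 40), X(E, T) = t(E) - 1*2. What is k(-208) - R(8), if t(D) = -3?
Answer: -1533/26 ≈ -58.962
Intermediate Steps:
X(E, T) = -5 (X(E, T) = -3 - 1*2 = -3 - 2 = -5)
k(U) = 1/26
R(y) = 59 (R(y) = -5 + 64 = 59)
k(-208) - R(8) = 1/26 - 1*59 = 1/26 - 59 = -1533/26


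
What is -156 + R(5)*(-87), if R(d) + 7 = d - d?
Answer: 453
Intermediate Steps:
R(d) = -7 (R(d) = -7 + (d - d) = -7 + 0 = -7)
-156 + R(5)*(-87) = -156 - 7*(-87) = -156 + 609 = 453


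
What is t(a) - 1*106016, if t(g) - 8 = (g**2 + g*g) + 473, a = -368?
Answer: 165313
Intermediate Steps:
t(g) = 481 + 2*g**2 (t(g) = 8 + ((g**2 + g*g) + 473) = 8 + ((g**2 + g**2) + 473) = 8 + (2*g**2 + 473) = 8 + (473 + 2*g**2) = 481 + 2*g**2)
t(a) - 1*106016 = (481 + 2*(-368)**2) - 1*106016 = (481 + 2*135424) - 106016 = (481 + 270848) - 106016 = 271329 - 106016 = 165313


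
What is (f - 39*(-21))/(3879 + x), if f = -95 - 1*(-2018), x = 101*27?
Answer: 457/1101 ≈ 0.41508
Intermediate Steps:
x = 2727
f = 1923 (f = -95 + 2018 = 1923)
(f - 39*(-21))/(3879 + x) = (1923 - 39*(-21))/(3879 + 2727) = (1923 + 819)/6606 = 2742*(1/6606) = 457/1101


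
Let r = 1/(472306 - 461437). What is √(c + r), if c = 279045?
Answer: √32965026012114/10869 ≈ 528.25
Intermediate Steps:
r = 1/10869 ≈ 9.2005e-5
√(c + r) = √(279045 + 1/10869) = √(3032940106/10869) = √32965026012114/10869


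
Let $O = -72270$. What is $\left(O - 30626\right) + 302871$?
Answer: $199975$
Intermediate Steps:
$\left(O - 30626\right) + 302871 = \left(-72270 - 30626\right) + 302871 = -102896 + 302871 = 199975$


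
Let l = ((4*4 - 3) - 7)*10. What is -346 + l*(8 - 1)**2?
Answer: 2594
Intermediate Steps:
l = 60 (l = ((16 - 3) - 7)*10 = (13 - 7)*10 = 6*10 = 60)
-346 + l*(8 - 1)**2 = -346 + 60*(8 - 1)**2 = -346 + 60*7**2 = -346 + 60*49 = -346 + 2940 = 2594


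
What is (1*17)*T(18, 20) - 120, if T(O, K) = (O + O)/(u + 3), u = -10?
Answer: -1452/7 ≈ -207.43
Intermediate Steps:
T(O, K) = -2*O/7 (T(O, K) = (O + O)/(-10 + 3) = (2*O)/(-7) = (2*O)*(-1/7) = -2*O/7)
(1*17)*T(18, 20) - 120 = (1*17)*(-2/7*18) - 120 = 17*(-36/7) - 120 = -612/7 - 120 = -1452/7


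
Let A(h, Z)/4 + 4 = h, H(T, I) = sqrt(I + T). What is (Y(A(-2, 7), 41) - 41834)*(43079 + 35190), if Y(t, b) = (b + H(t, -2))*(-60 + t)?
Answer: -3543863782 - 6574596*I*sqrt(26) ≈ -3.5439e+9 - 3.3524e+7*I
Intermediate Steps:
A(h, Z) = -16 + 4*h
Y(t, b) = (-60 + t)*(b + sqrt(-2 + t)) (Y(t, b) = (b + sqrt(-2 + t))*(-60 + t) = (-60 + t)*(b + sqrt(-2 + t)))
(Y(A(-2, 7), 41) - 41834)*(43079 + 35190) = ((-60*41 - 60*sqrt(-2 + (-16 + 4*(-2))) + 41*(-16 + 4*(-2)) + (-16 + 4*(-2))*sqrt(-2 + (-16 + 4*(-2)))) - 41834)*(43079 + 35190) = ((-2460 - 60*sqrt(-2 + (-16 - 8)) + 41*(-16 - 8) + (-16 - 8)*sqrt(-2 + (-16 - 8))) - 41834)*78269 = ((-2460 - 60*sqrt(-2 - 24) + 41*(-24) - 24*sqrt(-2 - 24)) - 41834)*78269 = ((-2460 - 60*I*sqrt(26) - 984 - 24*I*sqrt(26)) - 41834)*78269 = ((-3444 - 84*I*sqrt(26)) - 41834)*78269 = (-45278 - 84*I*sqrt(26))*78269 = -3543863782 - 6574596*I*sqrt(26)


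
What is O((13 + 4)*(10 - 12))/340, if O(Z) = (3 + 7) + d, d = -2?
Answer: 2/85 ≈ 0.023529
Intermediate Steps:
O(Z) = 8 (O(Z) = (3 + 7) - 2 = 10 - 2 = 8)
O((13 + 4)*(10 - 12))/340 = 8/340 = 8*(1/340) = 2/85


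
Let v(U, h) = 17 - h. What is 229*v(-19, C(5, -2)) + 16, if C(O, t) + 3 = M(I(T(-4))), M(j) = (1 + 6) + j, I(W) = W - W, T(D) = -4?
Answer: 2993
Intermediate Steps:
I(W) = 0
M(j) = 7 + j
C(O, t) = 4 (C(O, t) = -3 + (7 + 0) = -3 + 7 = 4)
229*v(-19, C(5, -2)) + 16 = 229*(17 - 1*4) + 16 = 229*(17 - 4) + 16 = 229*13 + 16 = 2977 + 16 = 2993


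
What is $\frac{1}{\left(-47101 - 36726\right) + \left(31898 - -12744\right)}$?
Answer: $- \frac{1}{39185} \approx -2.552 \cdot 10^{-5}$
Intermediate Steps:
$\frac{1}{\left(-47101 - 36726\right) + \left(31898 - -12744\right)} = \frac{1}{\left(-47101 - 36726\right) + \left(31898 + 12744\right)} = \frac{1}{-83827 + 44642} = \frac{1}{-39185} = - \frac{1}{39185}$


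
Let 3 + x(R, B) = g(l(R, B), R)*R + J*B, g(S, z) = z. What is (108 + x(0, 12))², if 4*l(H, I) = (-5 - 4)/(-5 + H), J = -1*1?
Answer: 8649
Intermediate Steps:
J = -1
l(H, I) = -9/(4*(-5 + H)) (l(H, I) = ((-5 - 4)/(-5 + H))/4 = (-9/(-5 + H))/4 = -9/(4*(-5 + H)))
x(R, B) = -3 + R² - B (x(R, B) = -3 + (R*R - B) = -3 + (R² - B) = -3 + R² - B)
(108 + x(0, 12))² = (108 + (-3 + 0² - 1*12))² = (108 + (-3 + 0 - 12))² = (108 - 15)² = 93² = 8649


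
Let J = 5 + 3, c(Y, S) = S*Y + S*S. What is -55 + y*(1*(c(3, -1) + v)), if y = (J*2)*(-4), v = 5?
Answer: -247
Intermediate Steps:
c(Y, S) = S² + S*Y (c(Y, S) = S*Y + S² = S² + S*Y)
J = 8
y = -64 (y = (8*2)*(-4) = 16*(-4) = -64)
-55 + y*(1*(c(3, -1) + v)) = -55 - 64*(-(-1 + 3) + 5) = -55 - 64*(-1*2 + 5) = -55 - 64*(-2 + 5) = -55 - 64*3 = -55 - 192 = -247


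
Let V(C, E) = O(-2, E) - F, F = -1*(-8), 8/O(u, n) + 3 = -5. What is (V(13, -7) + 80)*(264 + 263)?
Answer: 37417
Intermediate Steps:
O(u, n) = -1 (O(u, n) = 8/(-3 - 5) = 8/(-8) = 8*(-⅛) = -1)
F = 8
V(C, E) = -9 (V(C, E) = -1 - 1*8 = -1 - 8 = -9)
(V(13, -7) + 80)*(264 + 263) = (-9 + 80)*(264 + 263) = 71*527 = 37417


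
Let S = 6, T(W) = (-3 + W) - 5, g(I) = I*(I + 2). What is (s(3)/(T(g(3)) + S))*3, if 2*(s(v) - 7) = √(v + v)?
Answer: 21/13 + 3*√6/26 ≈ 1.8980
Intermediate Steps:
s(v) = 7 + √2*√v/2 (s(v) = 7 + √(v + v)/2 = 7 + √(2*v)/2 = 7 + (√2*√v)/2 = 7 + √2*√v/2)
g(I) = I*(2 + I)
T(W) = -8 + W
(s(3)/(T(g(3)) + S))*3 = ((7 + √2*√3/2)/((-8 + 3*(2 + 3)) + 6))*3 = ((7 + √6/2)/((-8 + 3*5) + 6))*3 = ((7 + √6/2)/((-8 + 15) + 6))*3 = ((7 + √6/2)/(7 + 6))*3 = ((7 + √6/2)/13)*3 = (7/13 + √6/26)*3 = 21/13 + 3*√6/26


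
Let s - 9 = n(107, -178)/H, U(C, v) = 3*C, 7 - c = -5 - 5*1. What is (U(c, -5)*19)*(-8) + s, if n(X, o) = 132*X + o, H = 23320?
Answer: -90276407/11660 ≈ -7742.4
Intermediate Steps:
c = 17 (c = 7 - (-5 - 5*1) = 7 - (-5 - 5) = 7 - 1*(-10) = 7 + 10 = 17)
n(X, o) = o + 132*X
s = 111913/11660 (s = 9 + (-178 + 132*107)/23320 = 9 + (-178 + 14124)*(1/23320) = 9 + 13946*(1/23320) = 9 + 6973/11660 = 111913/11660 ≈ 9.5980)
(U(c, -5)*19)*(-8) + s = ((3*17)*19)*(-8) + 111913/11660 = (51*19)*(-8) + 111913/11660 = 969*(-8) + 111913/11660 = -7752 + 111913/11660 = -90276407/11660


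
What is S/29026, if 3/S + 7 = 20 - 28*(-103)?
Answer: 3/84088322 ≈ 3.5677e-8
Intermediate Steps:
S = 3/2897 (S = 3/(-7 + (20 - 28*(-103))) = 3/(-7 + (20 + 2884)) = 3/(-7 + 2904) = 3/2897 ≈ 0.0010356)
S/29026 = (3/2897)/29026 = (3/2897)*(1/29026) = 3/84088322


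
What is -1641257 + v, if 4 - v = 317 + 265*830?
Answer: -1861520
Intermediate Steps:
v = -220263 (v = 4 - (317 + 265*830) = 4 - (317 + 219950) = 4 - 1*220267 = 4 - 220267 = -220263)
-1641257 + v = -1641257 - 220263 = -1861520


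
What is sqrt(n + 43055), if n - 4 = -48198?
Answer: 3*I*sqrt(571) ≈ 71.687*I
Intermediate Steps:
n = -48194 (n = 4 - 48198 = -48194)
sqrt(n + 43055) = sqrt(-48194 + 43055) = sqrt(-5139) = 3*I*sqrt(571)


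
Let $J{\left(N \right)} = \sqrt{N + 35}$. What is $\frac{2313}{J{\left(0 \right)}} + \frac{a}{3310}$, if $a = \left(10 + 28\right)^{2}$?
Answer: $\frac{722}{1655} + \frac{2313 \sqrt{35}}{35} \approx 391.4$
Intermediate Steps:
$J{\left(N \right)} = \sqrt{35 + N}$
$a = 1444$ ($a = 38^{2} = 1444$)
$\frac{2313}{J{\left(0 \right)}} + \frac{a}{3310} = \frac{2313}{\sqrt{35 + 0}} + \frac{1444}{3310} = \frac{2313}{\sqrt{35}} + 1444 \cdot \frac{1}{3310} = 2313 \frac{\sqrt{35}}{35} + \frac{722}{1655} = \frac{2313 \sqrt{35}}{35} + \frac{722}{1655} = \frac{722}{1655} + \frac{2313 \sqrt{35}}{35}$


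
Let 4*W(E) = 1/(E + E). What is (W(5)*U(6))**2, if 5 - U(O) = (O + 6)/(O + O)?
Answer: 1/100 ≈ 0.010000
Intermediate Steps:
W(E) = 1/(8*E) (W(E) = 1/(4*(E + E)) = 1/(4*((2*E))) = (1/(2*E))/4 = 1/(8*E))
U(O) = 5 - (6 + O)/(2*O) (U(O) = 5 - (O + 6)/(O + O) = 5 - (6 + O)/(2*O))
(W(5)*U(6))**2 = (((1/8)/5)*(9/2 - 3/6))**2 = (((1/8)*(1/5))*(9/2 - 3*1/6))**2 = ((9/2 - 1/2)/40)**2 = ((1/40)*4)**2 = (1/10)**2 = 1/100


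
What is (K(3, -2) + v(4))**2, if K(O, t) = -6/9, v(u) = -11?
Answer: 1225/9 ≈ 136.11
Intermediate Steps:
K(O, t) = -2/3 (K(O, t) = -6*1/9 = -2/3)
(K(3, -2) + v(4))**2 = (-2/3 - 11)**2 = (-35/3)**2 = 1225/9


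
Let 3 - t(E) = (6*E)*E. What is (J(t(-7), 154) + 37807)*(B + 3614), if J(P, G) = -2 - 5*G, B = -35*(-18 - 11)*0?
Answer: 133844490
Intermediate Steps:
t(E) = 3 - 6*E² (t(E) = 3 - 6*E*E = 3 - 6*E²)
B = 0 (B = -35*(-29)*0 = 1015*0 = 0)
(J(t(-7), 154) + 37807)*(B + 3614) = ((-2 - 5*154) + 37807)*(0 + 3614) = ((-2 - 770) + 37807)*3614 = (-772 + 37807)*3614 = 37035*3614 = 133844490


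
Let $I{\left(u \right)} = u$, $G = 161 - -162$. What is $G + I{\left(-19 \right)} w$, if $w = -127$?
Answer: $2736$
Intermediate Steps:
$G = 323$ ($G = 161 + 162 = 323$)
$G + I{\left(-19 \right)} w = 323 - -2413 = 323 + 2413 = 2736$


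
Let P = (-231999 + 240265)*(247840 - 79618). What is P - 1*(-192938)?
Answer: 1390715990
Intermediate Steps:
P = 1390523052 (P = 8266*168222 = 1390523052)
P - 1*(-192938) = 1390523052 - 1*(-192938) = 1390523052 + 192938 = 1390715990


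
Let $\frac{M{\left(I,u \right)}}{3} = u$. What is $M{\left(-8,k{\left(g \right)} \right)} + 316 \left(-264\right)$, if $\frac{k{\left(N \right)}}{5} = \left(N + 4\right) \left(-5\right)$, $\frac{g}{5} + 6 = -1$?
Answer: $-81099$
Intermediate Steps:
$g = -35$ ($g = -30 + 5 \left(-1\right) = -30 - 5 = -35$)
$k{\left(N \right)} = -100 - 25 N$ ($k{\left(N \right)} = 5 \left(N + 4\right) \left(-5\right) = 5 \left(4 + N\right) \left(-5\right) = 5 \left(-20 - 5 N\right) = -100 - 25 N$)
$M{\left(I,u \right)} = 3 u$
$M{\left(-8,k{\left(g \right)} \right)} + 316 \left(-264\right) = 3 \left(-100 - -875\right) + 316 \left(-264\right) = 3 \left(-100 + 875\right) - 83424 = 3 \cdot 775 - 83424 = 2325 - 83424 = -81099$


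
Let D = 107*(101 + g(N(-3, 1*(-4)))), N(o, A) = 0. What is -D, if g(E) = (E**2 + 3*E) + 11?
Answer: -11984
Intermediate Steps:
g(E) = 11 + E**2 + 3*E
D = 11984 (D = 107*(101 + (11 + 0**2 + 3*0)) = 107*(101 + (11 + 0 + 0)) = 107*(101 + 11) = 107*112 = 11984)
-D = -1*11984 = -11984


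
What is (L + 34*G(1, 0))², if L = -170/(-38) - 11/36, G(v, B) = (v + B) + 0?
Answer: 681575449/467856 ≈ 1456.8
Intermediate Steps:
G(v, B) = B + v (G(v, B) = (B + v) + 0 = B + v)
L = 2851/684 (L = -170*(-1/38) - 11*1/36 = 85/19 - 11/36 = 2851/684 ≈ 4.1681)
(L + 34*G(1, 0))² = (2851/684 + 34*(0 + 1))² = (2851/684 + 34*1)² = (2851/684 + 34)² = (26107/684)² = 681575449/467856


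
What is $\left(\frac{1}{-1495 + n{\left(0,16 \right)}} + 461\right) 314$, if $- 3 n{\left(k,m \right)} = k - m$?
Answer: $\frac{646904684}{4469} \approx 1.4475 \cdot 10^{5}$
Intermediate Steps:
$n{\left(k,m \right)} = - \frac{k}{3} + \frac{m}{3}$ ($n{\left(k,m \right)} = - \frac{k - m}{3} = - \frac{k}{3} + \frac{m}{3}$)
$\left(\frac{1}{-1495 + n{\left(0,16 \right)}} + 461\right) 314 = \left(\frac{1}{-1495 + \left(\left(- \frac{1}{3}\right) 0 + \frac{1}{3} \cdot 16\right)} + 461\right) 314 = \left(\frac{1}{-1495 + \left(0 + \frac{16}{3}\right)} + 461\right) 314 = \left(\frac{1}{-1495 + \frac{16}{3}} + 461\right) 314 = \left(\frac{1}{- \frac{4469}{3}} + 461\right) 314 = \left(- \frac{3}{4469} + 461\right) 314 = \frac{2060206}{4469} \cdot 314 = \frac{646904684}{4469}$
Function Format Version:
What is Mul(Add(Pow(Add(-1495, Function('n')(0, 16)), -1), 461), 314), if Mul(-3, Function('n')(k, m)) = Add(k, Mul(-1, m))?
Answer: Rational(646904684, 4469) ≈ 1.4475e+5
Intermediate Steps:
Function('n')(k, m) = Add(Mul(Rational(-1, 3), k), Mul(Rational(1, 3), m)) (Function('n')(k, m) = Mul(Rational(-1, 3), Add(k, Mul(-1, m))) = Add(Mul(Rational(-1, 3), k), Mul(Rational(1, 3), m)))
Mul(Add(Pow(Add(-1495, Function('n')(0, 16)), -1), 461), 314) = Mul(Add(Pow(Add(-1495, Add(Mul(Rational(-1, 3), 0), Mul(Rational(1, 3), 16))), -1), 461), 314) = Mul(Add(Pow(Add(-1495, Add(0, Rational(16, 3))), -1), 461), 314) = Mul(Add(Pow(Add(-1495, Rational(16, 3)), -1), 461), 314) = Mul(Add(Pow(Rational(-4469, 3), -1), 461), 314) = Mul(Add(Rational(-3, 4469), 461), 314) = Mul(Rational(2060206, 4469), 314) = Rational(646904684, 4469)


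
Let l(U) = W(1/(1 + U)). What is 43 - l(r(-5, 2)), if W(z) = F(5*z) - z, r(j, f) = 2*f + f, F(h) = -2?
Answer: 316/7 ≈ 45.143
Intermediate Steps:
r(j, f) = 3*f
W(z) = -2 - z
l(U) = -2 - 1/(1 + U)
43 - l(r(-5, 2)) = 43 - (-3 - 6*2)/(1 + 3*2) = 43 - (-3 - 2*6)/(1 + 6) = 43 - (-3 - 12)/7 = 43 - (-15)/7 = 43 - 1*(-15/7) = 43 + 15/7 = 316/7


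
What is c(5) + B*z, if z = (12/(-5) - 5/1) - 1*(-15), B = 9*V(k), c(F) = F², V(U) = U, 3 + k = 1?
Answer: -559/5 ≈ -111.80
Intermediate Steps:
k = -2 (k = -3 + 1 = -2)
B = -18 (B = 9*(-2) = -18)
z = 38/5 (z = (12*(-⅕) - 5*1) + 15 = (-12/5 - 5) + 15 = -37/5 + 15 = 38/5 ≈ 7.6000)
c(5) + B*z = 5² - 18*38/5 = 25 - 684/5 = -559/5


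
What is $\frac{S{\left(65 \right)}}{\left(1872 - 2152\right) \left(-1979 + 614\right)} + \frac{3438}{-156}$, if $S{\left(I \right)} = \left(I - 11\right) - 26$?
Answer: $- \frac{150412}{6825} \approx -22.038$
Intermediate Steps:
$S{\left(I \right)} = -37 + I$ ($S{\left(I \right)} = \left(-11 + I\right) - 26 = -37 + I$)
$\frac{S{\left(65 \right)}}{\left(1872 - 2152\right) \left(-1979 + 614\right)} + \frac{3438}{-156} = \frac{-37 + 65}{\left(1872 - 2152\right) \left(-1979 + 614\right)} + \frac{3438}{-156} = \frac{28}{\left(-280\right) \left(-1365\right)} + 3438 \left(- \frac{1}{156}\right) = \frac{28}{382200} - \frac{573}{26} = 28 \cdot \frac{1}{382200} - \frac{573}{26} = \frac{1}{13650} - \frac{573}{26} = - \frac{150412}{6825}$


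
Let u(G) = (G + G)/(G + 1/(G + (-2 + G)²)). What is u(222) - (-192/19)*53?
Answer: 110250784152/205087615 ≈ 537.58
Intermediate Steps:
u(G) = 2*G/(G + 1/(G + (-2 + G)²)) (u(G) = (2*G)/(G + 1/(G + (-2 + G)²)) = 2*G/(G + 1/(G + (-2 + G)²)))
u(222) - (-192/19)*53 = 2*222*(222 + (-2 + 222)²)/(1 + 222² + 222*(-2 + 222)²) - (-192/19)*53 = 2*222*(222 + 220²)/(1 + 49284 + 222*220²) - (-192*1/19)*53 = 2*222*(222 + 48400)/(1 + 49284 + 222*48400) - (-192)*53/19 = 2*222*48622/(1 + 49284 + 10744800) - 1*(-10176/19) = 2*222*48622/10794085 + 10176/19 = 2*222*(1/10794085)*48622 + 10176/19 = 21588168/10794085 + 10176/19 = 110250784152/205087615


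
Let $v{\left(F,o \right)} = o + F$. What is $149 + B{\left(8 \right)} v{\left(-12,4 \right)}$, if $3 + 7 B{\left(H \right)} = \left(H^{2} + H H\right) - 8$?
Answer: $\frac{107}{7} \approx 15.286$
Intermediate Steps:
$v{\left(F,o \right)} = F + o$
$B{\left(H \right)} = - \frac{11}{7} + \frac{2 H^{2}}{7}$ ($B{\left(H \right)} = - \frac{3}{7} + \frac{\left(H^{2} + H H\right) - 8}{7} = - \frac{3}{7} + \frac{\left(H^{2} + H^{2}\right) - 8}{7} = - \frac{3}{7} + \frac{2 H^{2} - 8}{7} = - \frac{3}{7} + \frac{-8 + 2 H^{2}}{7} = - \frac{3}{7} + \left(- \frac{8}{7} + \frac{2 H^{2}}{7}\right) = - \frac{11}{7} + \frac{2 H^{2}}{7}$)
$149 + B{\left(8 \right)} v{\left(-12,4 \right)} = 149 + \left(- \frac{11}{7} + \frac{2 \cdot 8^{2}}{7}\right) \left(-12 + 4\right) = 149 + \left(- \frac{11}{7} + \frac{2}{7} \cdot 64\right) \left(-8\right) = 149 + \left(- \frac{11}{7} + \frac{128}{7}\right) \left(-8\right) = 149 + \frac{117}{7} \left(-8\right) = 149 - \frac{936}{7} = \frac{107}{7}$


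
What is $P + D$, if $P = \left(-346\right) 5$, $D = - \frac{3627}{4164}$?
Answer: $- \frac{2402449}{1388} \approx -1730.9$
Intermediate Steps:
$D = - \frac{1209}{1388}$ ($D = \left(-3627\right) \frac{1}{4164} = - \frac{1209}{1388} \approx -0.87104$)
$P = -1730$
$P + D = -1730 - \frac{1209}{1388} = - \frac{2402449}{1388}$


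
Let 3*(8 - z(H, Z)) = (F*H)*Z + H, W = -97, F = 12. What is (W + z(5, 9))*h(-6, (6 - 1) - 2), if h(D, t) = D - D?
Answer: 0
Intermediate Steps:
z(H, Z) = 8 - H/3 - 4*H*Z (z(H, Z) = 8 - ((12*H)*Z + H)/3 = 8 - (12*H*Z + H)/3 = 8 - (H + 12*H*Z)/3 = 8 + (-H/3 - 4*H*Z) = 8 - H/3 - 4*H*Z)
h(D, t) = 0
(W + z(5, 9))*h(-6, (6 - 1) - 2) = (-97 + (8 - ⅓*5 - 4*5*9))*0 = (-97 + (8 - 5/3 - 180))*0 = (-97 - 521/3)*0 = -812/3*0 = 0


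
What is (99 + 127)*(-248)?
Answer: -56048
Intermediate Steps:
(99 + 127)*(-248) = 226*(-248) = -56048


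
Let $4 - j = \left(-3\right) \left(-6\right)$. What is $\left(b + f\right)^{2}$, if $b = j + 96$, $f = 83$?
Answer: $27225$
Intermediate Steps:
$j = -14$ ($j = 4 - \left(-3\right) \left(-6\right) = 4 - 18 = -14$)
$b = 82$ ($b = -14 + 96 = 82$)
$\left(b + f\right)^{2} = \left(82 + 83\right)^{2} = 165^{2} = 27225$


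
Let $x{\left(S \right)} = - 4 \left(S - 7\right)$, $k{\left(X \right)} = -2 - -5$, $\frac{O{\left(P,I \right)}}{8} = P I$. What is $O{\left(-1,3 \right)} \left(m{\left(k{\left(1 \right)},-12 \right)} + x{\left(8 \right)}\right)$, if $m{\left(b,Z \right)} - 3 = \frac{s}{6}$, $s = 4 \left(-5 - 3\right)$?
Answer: $152$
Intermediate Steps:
$O{\left(P,I \right)} = 8 I P$ ($O{\left(P,I \right)} = 8 P I = 8 I P$)
$s = -32$ ($s = 4 \left(-8\right) = -32$)
$k{\left(X \right)} = 3$ ($k{\left(X \right)} = -2 + 5 = 3$)
$m{\left(b,Z \right)} = - \frac{7}{3}$ ($m{\left(b,Z \right)} = 3 - \frac{32}{6} = 3 - \frac{16}{3} = - \frac{7}{3}$)
$x{\left(S \right)} = 28 - 4 S$ ($x{\left(S \right)} = - 4 \left(-7 + S\right) = 28 - 4 S$)
$O{\left(-1,3 \right)} \left(m{\left(k{\left(1 \right)},-12 \right)} + x{\left(8 \right)}\right) = 8 \cdot 3 \left(-1\right) \left(- \frac{7}{3} + \left(28 - 32\right)\right) = - 24 \left(- \frac{7}{3} + \left(28 - 32\right)\right) = - 24 \left(- \frac{7}{3} - 4\right) = \left(-24\right) \left(- \frac{19}{3}\right) = 152$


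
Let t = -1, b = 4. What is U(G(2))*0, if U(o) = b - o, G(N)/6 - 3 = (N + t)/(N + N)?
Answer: 0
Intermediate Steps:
G(N) = 18 + 3*(-1 + N)/N (G(N) = 18 + 6*((N - 1)/(N + N)) = 18 + 6*((-1 + N)/((2*N))) = 18 + 6*((-1 + N)*(1/(2*N))) = 18 + 6*((-1 + N)/(2*N)) = 18 + 3*(-1 + N)/N)
U(o) = 4 - o
U(G(2))*0 = (4 - (21 - 3/2))*0 = (4 - 1*39/2)*0 = (4 - 39/2)*0 = -31/2*0 = 0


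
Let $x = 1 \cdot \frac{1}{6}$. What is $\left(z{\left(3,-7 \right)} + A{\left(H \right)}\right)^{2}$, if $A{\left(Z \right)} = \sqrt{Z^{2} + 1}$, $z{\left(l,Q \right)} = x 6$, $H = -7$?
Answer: $51 + 10 \sqrt{2} \approx 65.142$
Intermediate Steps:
$x = \frac{1}{6}$ ($x = 1 \cdot \frac{1}{6} = \frac{1}{6} \approx 0.16667$)
$z{\left(l,Q \right)} = 1$ ($z{\left(l,Q \right)} = \frac{1}{6} \cdot 6 = 1$)
$A{\left(Z \right)} = \sqrt{1 + Z^{2}}$
$\left(z{\left(3,-7 \right)} + A{\left(H \right)}\right)^{2} = \left(1 + \sqrt{1 + \left(-7\right)^{2}}\right)^{2} = \left(1 + \sqrt{1 + 49}\right)^{2} = \left(1 + \sqrt{50}\right)^{2} = \left(1 + 5 \sqrt{2}\right)^{2}$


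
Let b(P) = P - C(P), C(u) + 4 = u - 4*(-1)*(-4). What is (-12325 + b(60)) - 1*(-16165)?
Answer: 3860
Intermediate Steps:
C(u) = -20 + u (C(u) = -4 + (u - 4*(-1)*(-4)) = -4 + (u + 4*(-4)) = -4 + (u - 16) = -4 + (-16 + u) = -20 + u)
b(P) = 20 (b(P) = P - (-20 + P) = P + (20 - P) = 20)
(-12325 + b(60)) - 1*(-16165) = (-12325 + 20) - 1*(-16165) = -12305 + 16165 = 3860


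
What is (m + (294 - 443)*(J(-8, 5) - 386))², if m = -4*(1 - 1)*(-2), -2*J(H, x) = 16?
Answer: 3446394436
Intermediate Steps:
J(H, x) = -8 (J(H, x) = -½*16 = -8)
m = 0 (m = -0*(-2) = -4*0 = 0)
(m + (294 - 443)*(J(-8, 5) - 386))² = (0 + (294 - 443)*(-8 - 386))² = (0 - 149*(-394))² = (0 + 58706)² = 58706² = 3446394436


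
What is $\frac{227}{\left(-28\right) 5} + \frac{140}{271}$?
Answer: $- \frac{41917}{37940} \approx -1.1048$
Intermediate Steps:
$\frac{227}{\left(-28\right) 5} + \frac{140}{271} = \frac{227}{-140} + 140 \cdot \frac{1}{271} = 227 \left(- \frac{1}{140}\right) + \frac{140}{271} = - \frac{227}{140} + \frac{140}{271} = - \frac{41917}{37940}$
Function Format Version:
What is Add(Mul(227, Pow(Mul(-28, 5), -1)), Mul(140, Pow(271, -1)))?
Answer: Rational(-41917, 37940) ≈ -1.1048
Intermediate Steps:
Add(Mul(227, Pow(Mul(-28, 5), -1)), Mul(140, Pow(271, -1))) = Add(Mul(227, Pow(-140, -1)), Mul(140, Rational(1, 271))) = Add(Mul(227, Rational(-1, 140)), Rational(140, 271)) = Add(Rational(-227, 140), Rational(140, 271)) = Rational(-41917, 37940)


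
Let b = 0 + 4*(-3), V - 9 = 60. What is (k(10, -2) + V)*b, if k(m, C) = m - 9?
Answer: -840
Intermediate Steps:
k(m, C) = -9 + m
V = 69 (V = 9 + 60 = 69)
b = -12 (b = 0 - 12 = -12)
(k(10, -2) + V)*b = ((-9 + 10) + 69)*(-12) = (1 + 69)*(-12) = 70*(-12) = -840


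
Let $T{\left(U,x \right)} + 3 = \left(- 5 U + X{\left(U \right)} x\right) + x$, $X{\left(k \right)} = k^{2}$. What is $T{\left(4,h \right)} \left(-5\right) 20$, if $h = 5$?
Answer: $-6200$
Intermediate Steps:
$T{\left(U,x \right)} = -3 + x - 5 U + x U^{2}$ ($T{\left(U,x \right)} = -3 + \left(\left(- 5 U + U^{2} x\right) + x\right) = -3 + \left(\left(- 5 U + x U^{2}\right) + x\right) = -3 + \left(x - 5 U + x U^{2}\right) = -3 + x - 5 U + x U^{2}$)
$T{\left(4,h \right)} \left(-5\right) 20 = \left(-3 + 5 - 20 + 5 \cdot 4^{2}\right) \left(-5\right) 20 = \left(-3 + 5 - 20 + 5 \cdot 16\right) \left(-5\right) 20 = \left(-3 + 5 - 20 + 80\right) \left(-5\right) 20 = 62 \left(-5\right) 20 = \left(-310\right) 20 = -6200$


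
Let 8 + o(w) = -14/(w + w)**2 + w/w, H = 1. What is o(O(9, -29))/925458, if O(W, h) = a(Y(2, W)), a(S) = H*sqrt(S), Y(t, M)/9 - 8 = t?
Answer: -1267/166582440 ≈ -7.6058e-6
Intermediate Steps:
Y(t, M) = 72 + 9*t
a(S) = sqrt(S) (a(S) = 1*sqrt(S) = sqrt(S))
O(W, h) = 3*sqrt(10) (O(W, h) = sqrt(72 + 9*2) = sqrt(72 + 18) = sqrt(90) = 3*sqrt(10))
o(w) = -7 - 7/(2*w**2) (o(w) = -8 + (-14/(w + w)**2 + w/w) = -8 + (-14*1/(4*w**2) + 1) = -8 + (-7/(2*w**2) + 1) = -8 + (1 - 7/(2*w**2)) = -7 - 7/(2*w**2))
o(O(9, -29))/925458 = (-7 - 7/(2*(3*sqrt(10))**2))/925458 = (-7 - 7/2*1/90)*(1/925458) = (-7 - 7/180)*(1/925458) = -1267/180*1/925458 = -1267/166582440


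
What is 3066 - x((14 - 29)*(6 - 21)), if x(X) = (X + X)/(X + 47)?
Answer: 416751/136 ≈ 3064.3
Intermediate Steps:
x(X) = 2*X/(47 + X) (x(X) = (2*X)/(47 + X) = 2*X/(47 + X))
3066 - x((14 - 29)*(6 - 21)) = 3066 - 2*(14 - 29)*(6 - 21)/(47 + (14 - 29)*(6 - 21)) = 3066 - 2*(-15*(-15))/(47 - 15*(-15)) = 3066 - 2*225/(47 + 225) = 3066 - 2*225/272 = 3066 - 1*225/136 = 3066 - 225/136 = 416751/136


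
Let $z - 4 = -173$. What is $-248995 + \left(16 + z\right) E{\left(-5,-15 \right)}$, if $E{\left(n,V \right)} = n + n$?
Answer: $-247465$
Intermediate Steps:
$E{\left(n,V \right)} = 2 n$
$z = -169$ ($z = 4 - 173 = -169$)
$-248995 + \left(16 + z\right) E{\left(-5,-15 \right)} = -248995 + \left(16 - 169\right) 2 \left(-5\right) = -248995 - -1530 = -248995 + 1530 = -247465$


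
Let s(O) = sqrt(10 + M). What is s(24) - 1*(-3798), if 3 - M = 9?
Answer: 3800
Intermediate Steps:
M = -6 (M = 3 - 1*9 = 3 - 9 = -6)
s(O) = 2 (s(O) = sqrt(10 - 6) = sqrt(4) = 2)
s(24) - 1*(-3798) = 2 - 1*(-3798) = 2 + 3798 = 3800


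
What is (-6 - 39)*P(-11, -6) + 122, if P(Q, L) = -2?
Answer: 212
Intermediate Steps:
(-6 - 39)*P(-11, -6) + 122 = (-6 - 39)*(-2) + 122 = -45*(-2) + 122 = 90 + 122 = 212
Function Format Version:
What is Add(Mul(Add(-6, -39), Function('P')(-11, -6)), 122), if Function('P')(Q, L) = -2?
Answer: 212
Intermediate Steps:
Add(Mul(Add(-6, -39), Function('P')(-11, -6)), 122) = Add(Mul(Add(-6, -39), -2), 122) = Add(Mul(-45, -2), 122) = Add(90, 122) = 212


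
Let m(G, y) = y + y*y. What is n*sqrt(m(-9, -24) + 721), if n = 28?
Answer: 28*sqrt(1273) ≈ 999.02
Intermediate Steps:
m(G, y) = y + y**2
n*sqrt(m(-9, -24) + 721) = 28*sqrt(-24*(1 - 24) + 721) = 28*sqrt(-24*(-23) + 721) = 28*sqrt(552 + 721) = 28*sqrt(1273)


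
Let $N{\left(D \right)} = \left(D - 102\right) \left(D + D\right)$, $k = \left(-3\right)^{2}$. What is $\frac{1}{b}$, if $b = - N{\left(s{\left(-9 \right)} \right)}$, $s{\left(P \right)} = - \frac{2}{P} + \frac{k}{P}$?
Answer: $- \frac{81}{12950} \approx -0.0062548$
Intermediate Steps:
$k = 9$
$s{\left(P \right)} = \frac{7}{P}$ ($s{\left(P \right)} = - \frac{2}{P} + \frac{9}{P} = \frac{7}{P}$)
$N{\left(D \right)} = 2 D \left(-102 + D\right)$ ($N{\left(D \right)} = \left(-102 + D\right) 2 D = 2 D \left(-102 + D\right)$)
$b = - \frac{12950}{81}$ ($b = - 2 \frac{7}{-9} \left(-102 + \frac{7}{-9}\right) = - 2 \cdot 7 \left(- \frac{1}{9}\right) \left(-102 + 7 \left(- \frac{1}{9}\right)\right) = - \frac{2 \left(-7\right) \left(-102 - \frac{7}{9}\right)}{9} = - \frac{2 \left(-7\right) \left(-925\right)}{9 \cdot 9} = \left(-1\right) \frac{12950}{81} = - \frac{12950}{81} \approx -159.88$)
$\frac{1}{b} = \frac{1}{- \frac{12950}{81}} = - \frac{81}{12950}$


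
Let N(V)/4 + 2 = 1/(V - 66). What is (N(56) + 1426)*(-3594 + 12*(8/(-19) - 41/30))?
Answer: -2434501184/475 ≈ -5.1253e+6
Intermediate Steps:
N(V) = -8 + 4/(-66 + V) (N(V) = -8 + 4/(V - 66) = -8 + 4/(-66 + V))
(N(56) + 1426)*(-3594 + 12*(8/(-19) - 41/30)) = (4*(133 - 2*56)/(-66 + 56) + 1426)*(-3594 + 12*(8/(-19) - 41/30)) = (4*(133 - 112)/(-10) + 1426)*(-3594 + 12*(8*(-1/19) - 41*1/30)) = (4*(-1/10)*21 + 1426)*(-3594 + 12*(-8/19 - 41/30)) = (-42/5 + 1426)*(-3594 + 12*(-1019/570)) = 7088*(-3594 - 2038/95)/5 = (7088/5)*(-343468/95) = -2434501184/475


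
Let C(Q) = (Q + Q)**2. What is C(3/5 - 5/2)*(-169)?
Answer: -61009/25 ≈ -2440.4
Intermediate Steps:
C(Q) = 4*Q**2 (C(Q) = (2*Q)**2 = 4*Q**2)
C(3/5 - 5/2)*(-169) = (4*(3/5 - 5/2)**2)*(-169) = (4*(-19/10)**2)*(-169) = (4*(361/100))*(-169) = (361/25)*(-169) = -61009/25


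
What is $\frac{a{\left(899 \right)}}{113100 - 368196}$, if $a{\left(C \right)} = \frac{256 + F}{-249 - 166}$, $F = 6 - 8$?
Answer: $\frac{127}{52932420} \approx 2.3993 \cdot 10^{-6}$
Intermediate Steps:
$F = -2$ ($F = 6 - 8 = -2$)
$a{\left(C \right)} = - \frac{254}{415}$ ($a{\left(C \right)} = \frac{256 - 2}{-249 - 166} = \frac{254}{-415} = 254 \left(- \frac{1}{415}\right) = - \frac{254}{415}$)
$\frac{a{\left(899 \right)}}{113100 - 368196} = - \frac{254}{415 \left(113100 - 368196\right)} = - \frac{254}{415 \left(-255096\right)} = \left(- \frac{254}{415}\right) \left(- \frac{1}{255096}\right) = \frac{127}{52932420}$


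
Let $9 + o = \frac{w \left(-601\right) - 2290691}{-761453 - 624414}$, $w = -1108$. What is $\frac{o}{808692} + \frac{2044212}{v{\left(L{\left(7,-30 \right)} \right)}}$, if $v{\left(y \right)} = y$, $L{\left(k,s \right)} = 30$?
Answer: $\frac{95459552035451657}{1400924444955} \approx 68140.0$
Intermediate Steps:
$o = - \frac{10848020}{1385867}$ ($o = -9 + \frac{\left(-1108\right) \left(-601\right) - 2290691}{-761453 - 624414} = -9 + \frac{665908 - 2290691}{-1385867} = -9 - - \frac{1624783}{1385867} = -9 + \frac{1624783}{1385867} = - \frac{10848020}{1385867} \approx -7.8276$)
$\frac{o}{808692} + \frac{2044212}{v{\left(L{\left(7,-30 \right)} \right)}} = - \frac{10848020}{1385867 \cdot 808692} + \frac{2044212}{30} = \left(- \frac{10848020}{1385867}\right) \frac{1}{808692} + 2044212 \cdot \frac{1}{30} = - \frac{2712005}{280184888991} + \frac{340702}{5} = \frac{95459552035451657}{1400924444955}$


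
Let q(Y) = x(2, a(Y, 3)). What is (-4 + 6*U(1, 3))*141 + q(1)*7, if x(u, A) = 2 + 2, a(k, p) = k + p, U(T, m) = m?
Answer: 2002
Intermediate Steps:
x(u, A) = 4
q(Y) = 4
(-4 + 6*U(1, 3))*141 + q(1)*7 = (-4 + 6*3)*141 + 4*7 = (-4 + 18)*141 + 28 = 14*141 + 28 = 1974 + 28 = 2002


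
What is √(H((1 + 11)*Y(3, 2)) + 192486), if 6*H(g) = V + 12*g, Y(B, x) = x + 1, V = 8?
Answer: √1733034/3 ≈ 438.82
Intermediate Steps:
Y(B, x) = 1 + x
H(g) = 4/3 + 2*g (H(g) = (8 + 12*g)/6 = 4/3 + 2*g)
√(H((1 + 11)*Y(3, 2)) + 192486) = √((4/3 + 2*((1 + 11)*(1 + 2))) + 192486) = √((4/3 + 2*(12*3)) + 192486) = √((4/3 + 2*36) + 192486) = √((4/3 + 72) + 192486) = √(220/3 + 192486) = √(577678/3) = √1733034/3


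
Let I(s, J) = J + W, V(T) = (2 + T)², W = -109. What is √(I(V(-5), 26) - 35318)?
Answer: I*√35401 ≈ 188.15*I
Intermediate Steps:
I(s, J) = -109 + J (I(s, J) = J - 109 = -109 + J)
√(I(V(-5), 26) - 35318) = √((-109 + 26) - 35318) = √(-83 - 35318) = √(-35401) = I*√35401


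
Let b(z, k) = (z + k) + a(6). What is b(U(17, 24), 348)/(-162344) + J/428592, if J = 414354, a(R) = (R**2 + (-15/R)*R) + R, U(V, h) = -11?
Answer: 15364441/15929336 ≈ 0.96454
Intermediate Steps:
a(R) = -15 + R + R**2 (a(R) = (R**2 - 15) + R = (-15 + R**2) + R = -15 + R + R**2)
b(z, k) = 27 + k + z (b(z, k) = (z + k) + (-15 + 6 + 6**2) = (k + z) + (-15 + 6 + 36) = (k + z) + 27 = 27 + k + z)
b(U(17, 24), 348)/(-162344) + J/428592 = (27 + 348 - 11)/(-162344) + 414354/428592 = 364*(-1/162344) + 414354*(1/428592) = -1/446 + 69059/71432 = 15364441/15929336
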